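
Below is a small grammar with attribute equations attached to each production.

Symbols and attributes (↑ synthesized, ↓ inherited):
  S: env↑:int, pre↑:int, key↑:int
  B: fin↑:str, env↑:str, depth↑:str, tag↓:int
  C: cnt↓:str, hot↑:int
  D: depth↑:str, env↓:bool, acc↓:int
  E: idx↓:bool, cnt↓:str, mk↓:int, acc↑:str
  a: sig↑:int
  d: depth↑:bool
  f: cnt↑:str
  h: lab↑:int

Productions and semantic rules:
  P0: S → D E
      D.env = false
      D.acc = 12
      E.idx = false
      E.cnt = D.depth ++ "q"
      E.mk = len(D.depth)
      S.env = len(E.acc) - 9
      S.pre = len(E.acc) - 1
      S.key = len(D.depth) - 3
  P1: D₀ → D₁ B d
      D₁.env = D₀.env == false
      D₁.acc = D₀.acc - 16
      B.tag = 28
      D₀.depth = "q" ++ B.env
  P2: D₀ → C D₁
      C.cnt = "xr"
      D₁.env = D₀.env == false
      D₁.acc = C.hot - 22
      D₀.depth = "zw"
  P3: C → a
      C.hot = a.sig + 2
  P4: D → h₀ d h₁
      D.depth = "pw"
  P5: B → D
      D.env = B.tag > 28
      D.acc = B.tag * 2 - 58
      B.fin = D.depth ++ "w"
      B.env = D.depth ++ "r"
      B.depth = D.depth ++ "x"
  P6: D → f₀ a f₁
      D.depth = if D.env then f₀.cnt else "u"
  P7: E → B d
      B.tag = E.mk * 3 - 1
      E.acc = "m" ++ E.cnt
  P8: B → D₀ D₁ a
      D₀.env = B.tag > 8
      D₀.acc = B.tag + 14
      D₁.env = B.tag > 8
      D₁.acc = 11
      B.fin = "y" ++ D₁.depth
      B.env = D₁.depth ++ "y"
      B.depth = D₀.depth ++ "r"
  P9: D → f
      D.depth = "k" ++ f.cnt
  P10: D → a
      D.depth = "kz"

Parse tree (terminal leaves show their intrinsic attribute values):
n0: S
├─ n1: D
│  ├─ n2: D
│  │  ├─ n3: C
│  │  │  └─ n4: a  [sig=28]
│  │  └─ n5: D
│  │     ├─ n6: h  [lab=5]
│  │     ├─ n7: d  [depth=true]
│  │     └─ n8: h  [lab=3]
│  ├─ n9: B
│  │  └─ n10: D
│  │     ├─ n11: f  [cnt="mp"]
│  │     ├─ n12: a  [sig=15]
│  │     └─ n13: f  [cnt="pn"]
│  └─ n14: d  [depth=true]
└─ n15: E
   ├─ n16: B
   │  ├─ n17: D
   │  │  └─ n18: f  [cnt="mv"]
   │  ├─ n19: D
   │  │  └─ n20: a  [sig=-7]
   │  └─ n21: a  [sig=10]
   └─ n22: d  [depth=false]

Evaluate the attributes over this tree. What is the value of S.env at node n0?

1. n1.env = false  [false]
2. n1.acc = 12  [12]
3. n2.env = true  [D₀.env == false]
4. n2.acc = -4  [D₀.acc - 16]
5. n3.cnt = "xr"  ["xr"]
6. n4.sig = 28  [terminal]
7. n3.hot = 30  [a.sig + 2]
8. n5.env = false  [D₀.env == false]
9. n5.acc = 8  [C.hot - 22]
10. n6.lab = 5  [terminal]
11. n7.depth = true  [terminal]
12. n8.lab = 3  [terminal]
13. n5.depth = "pw"  ["pw"]
14. n2.depth = "zw"  ["zw"]
15. n9.tag = 28  [28]
16. n10.env = false  [B.tag > 28]
17. n10.acc = -2  [B.tag * 2 - 58]
18. n11.cnt = "mp"  [terminal]
19. n12.sig = 15  [terminal]
20. n13.cnt = "pn"  [terminal]
21. n10.depth = "u"  [if D.env then f₀.cnt else "u"]
22. n9.fin = "uw"  [D.depth ++ "w"]
23. n9.env = "ur"  [D.depth ++ "r"]
24. n9.depth = "ux"  [D.depth ++ "x"]
25. n14.depth = true  [terminal]
26. n1.depth = "qur"  ["q" ++ B.env]
27. n15.idx = false  [false]
28. n15.cnt = "qurq"  [D.depth ++ "q"]
29. n15.mk = 3  [len(D.depth)]
30. n16.tag = 8  [E.mk * 3 - 1]
31. n17.env = false  [B.tag > 8]
32. n17.acc = 22  [B.tag + 14]
33. n18.cnt = "mv"  [terminal]
34. n17.depth = "kmv"  ["k" ++ f.cnt]
35. n19.env = false  [B.tag > 8]
36. n19.acc = 11  [11]
37. n20.sig = -7  [terminal]
38. n19.depth = "kz"  ["kz"]
39. n21.sig = 10  [terminal]
40. n16.fin = "ykz"  ["y" ++ D₁.depth]
41. n16.env = "kzy"  [D₁.depth ++ "y"]
42. n16.depth = "kmvr"  [D₀.depth ++ "r"]
43. n22.depth = false  [terminal]
44. n15.acc = "mqurq"  ["m" ++ E.cnt]
45. n0.env = -4  [len(E.acc) - 9]
46. n0.pre = 4  [len(E.acc) - 1]
47. n0.key = 0  [len(D.depth) - 3]

-4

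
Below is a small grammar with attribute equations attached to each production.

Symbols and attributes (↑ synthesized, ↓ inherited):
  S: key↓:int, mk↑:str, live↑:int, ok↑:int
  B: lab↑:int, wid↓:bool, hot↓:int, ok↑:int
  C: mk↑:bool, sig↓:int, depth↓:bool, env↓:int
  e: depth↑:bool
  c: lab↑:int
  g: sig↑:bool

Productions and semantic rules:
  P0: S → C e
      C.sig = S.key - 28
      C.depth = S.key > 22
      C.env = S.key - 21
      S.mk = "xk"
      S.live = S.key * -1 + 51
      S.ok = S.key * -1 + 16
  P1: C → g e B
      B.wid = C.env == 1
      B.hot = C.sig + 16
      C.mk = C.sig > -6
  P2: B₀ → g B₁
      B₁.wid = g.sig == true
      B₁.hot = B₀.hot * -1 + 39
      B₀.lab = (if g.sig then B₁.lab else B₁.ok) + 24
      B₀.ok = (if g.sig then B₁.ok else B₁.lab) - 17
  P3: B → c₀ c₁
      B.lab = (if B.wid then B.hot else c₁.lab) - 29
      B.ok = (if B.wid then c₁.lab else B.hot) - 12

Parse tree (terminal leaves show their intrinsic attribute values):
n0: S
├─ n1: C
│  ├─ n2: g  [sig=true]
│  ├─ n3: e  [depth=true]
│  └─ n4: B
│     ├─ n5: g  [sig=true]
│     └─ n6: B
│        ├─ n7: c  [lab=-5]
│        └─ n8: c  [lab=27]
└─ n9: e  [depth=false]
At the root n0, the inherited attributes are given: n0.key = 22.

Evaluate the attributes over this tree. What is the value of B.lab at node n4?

1. n0.key = 22  [given at root]
2. n1.sig = -6  [S.key - 28]
3. n1.depth = false  [S.key > 22]
4. n1.env = 1  [S.key - 21]
5. n2.sig = true  [terminal]
6. n3.depth = true  [terminal]
7. n4.wid = true  [C.env == 1]
8. n4.hot = 10  [C.sig + 16]
9. n5.sig = true  [terminal]
10. n6.wid = true  [g.sig == true]
11. n6.hot = 29  [B₀.hot * -1 + 39]
12. n7.lab = -5  [terminal]
13. n8.lab = 27  [terminal]
14. n6.lab = 0  [(if B.wid then B.hot else c₁.lab) - 29]
15. n6.ok = 15  [(if B.wid then c₁.lab else B.hot) - 12]
16. n4.lab = 24  [(if g.sig then B₁.lab else B₁.ok) + 24]
17. n4.ok = -2  [(if g.sig then B₁.ok else B₁.lab) - 17]
18. n1.mk = false  [C.sig > -6]
19. n9.depth = false  [terminal]
20. n0.mk = "xk"  ["xk"]
21. n0.live = 29  [S.key * -1 + 51]
22. n0.ok = -6  [S.key * -1 + 16]

24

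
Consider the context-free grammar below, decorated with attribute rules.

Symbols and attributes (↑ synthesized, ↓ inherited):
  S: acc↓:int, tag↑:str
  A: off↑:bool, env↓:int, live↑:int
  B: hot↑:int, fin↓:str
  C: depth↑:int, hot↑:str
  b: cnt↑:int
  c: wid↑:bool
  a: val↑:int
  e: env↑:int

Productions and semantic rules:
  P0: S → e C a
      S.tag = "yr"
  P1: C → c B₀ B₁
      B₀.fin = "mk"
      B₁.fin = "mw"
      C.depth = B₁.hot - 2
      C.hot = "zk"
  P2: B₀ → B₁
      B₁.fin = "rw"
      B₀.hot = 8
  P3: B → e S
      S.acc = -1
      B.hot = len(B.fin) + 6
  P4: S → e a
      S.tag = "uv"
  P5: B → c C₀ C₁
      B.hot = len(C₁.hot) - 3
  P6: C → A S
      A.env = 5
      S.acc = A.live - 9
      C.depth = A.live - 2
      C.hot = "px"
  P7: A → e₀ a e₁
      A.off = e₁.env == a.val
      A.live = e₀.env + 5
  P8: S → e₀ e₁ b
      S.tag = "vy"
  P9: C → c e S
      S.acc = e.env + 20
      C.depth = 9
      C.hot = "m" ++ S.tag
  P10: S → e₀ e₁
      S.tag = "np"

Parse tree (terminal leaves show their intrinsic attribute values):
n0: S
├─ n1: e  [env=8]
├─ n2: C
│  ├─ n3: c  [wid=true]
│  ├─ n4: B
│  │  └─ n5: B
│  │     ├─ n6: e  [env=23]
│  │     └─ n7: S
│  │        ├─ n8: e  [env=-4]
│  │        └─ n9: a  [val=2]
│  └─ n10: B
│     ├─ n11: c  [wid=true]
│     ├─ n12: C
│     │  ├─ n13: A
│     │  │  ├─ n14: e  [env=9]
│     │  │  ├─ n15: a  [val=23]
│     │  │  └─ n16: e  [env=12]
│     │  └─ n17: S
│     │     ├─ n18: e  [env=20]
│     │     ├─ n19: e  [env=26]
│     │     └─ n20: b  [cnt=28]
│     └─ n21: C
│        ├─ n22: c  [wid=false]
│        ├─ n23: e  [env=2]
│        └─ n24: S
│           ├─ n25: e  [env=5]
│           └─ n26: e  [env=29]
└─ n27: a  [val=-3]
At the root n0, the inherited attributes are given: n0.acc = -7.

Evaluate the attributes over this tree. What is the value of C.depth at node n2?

-2

1. n0.acc = -7  [given at root]
2. n1.env = 8  [terminal]
3. n3.wid = true  [terminal]
4. n4.fin = "mk"  ["mk"]
5. n5.fin = "rw"  ["rw"]
6. n6.env = 23  [terminal]
7. n7.acc = -1  [-1]
8. n8.env = -4  [terminal]
9. n9.val = 2  [terminal]
10. n7.tag = "uv"  ["uv"]
11. n5.hot = 8  [len(B.fin) + 6]
12. n4.hot = 8  [8]
13. n10.fin = "mw"  ["mw"]
14. n11.wid = true  [terminal]
15. n13.env = 5  [5]
16. n14.env = 9  [terminal]
17. n15.val = 23  [terminal]
18. n16.env = 12  [terminal]
19. n13.off = false  [e₁.env == a.val]
20. n13.live = 14  [e₀.env + 5]
21. n17.acc = 5  [A.live - 9]
22. n18.env = 20  [terminal]
23. n19.env = 26  [terminal]
24. n20.cnt = 28  [terminal]
25. n17.tag = "vy"  ["vy"]
26. n12.depth = 12  [A.live - 2]
27. n12.hot = "px"  ["px"]
28. n22.wid = false  [terminal]
29. n23.env = 2  [terminal]
30. n24.acc = 22  [e.env + 20]
31. n25.env = 5  [terminal]
32. n26.env = 29  [terminal]
33. n24.tag = "np"  ["np"]
34. n21.depth = 9  [9]
35. n21.hot = "mnp"  ["m" ++ S.tag]
36. n10.hot = 0  [len(C₁.hot) - 3]
37. n2.depth = -2  [B₁.hot - 2]
38. n2.hot = "zk"  ["zk"]
39. n27.val = -3  [terminal]
40. n0.tag = "yr"  ["yr"]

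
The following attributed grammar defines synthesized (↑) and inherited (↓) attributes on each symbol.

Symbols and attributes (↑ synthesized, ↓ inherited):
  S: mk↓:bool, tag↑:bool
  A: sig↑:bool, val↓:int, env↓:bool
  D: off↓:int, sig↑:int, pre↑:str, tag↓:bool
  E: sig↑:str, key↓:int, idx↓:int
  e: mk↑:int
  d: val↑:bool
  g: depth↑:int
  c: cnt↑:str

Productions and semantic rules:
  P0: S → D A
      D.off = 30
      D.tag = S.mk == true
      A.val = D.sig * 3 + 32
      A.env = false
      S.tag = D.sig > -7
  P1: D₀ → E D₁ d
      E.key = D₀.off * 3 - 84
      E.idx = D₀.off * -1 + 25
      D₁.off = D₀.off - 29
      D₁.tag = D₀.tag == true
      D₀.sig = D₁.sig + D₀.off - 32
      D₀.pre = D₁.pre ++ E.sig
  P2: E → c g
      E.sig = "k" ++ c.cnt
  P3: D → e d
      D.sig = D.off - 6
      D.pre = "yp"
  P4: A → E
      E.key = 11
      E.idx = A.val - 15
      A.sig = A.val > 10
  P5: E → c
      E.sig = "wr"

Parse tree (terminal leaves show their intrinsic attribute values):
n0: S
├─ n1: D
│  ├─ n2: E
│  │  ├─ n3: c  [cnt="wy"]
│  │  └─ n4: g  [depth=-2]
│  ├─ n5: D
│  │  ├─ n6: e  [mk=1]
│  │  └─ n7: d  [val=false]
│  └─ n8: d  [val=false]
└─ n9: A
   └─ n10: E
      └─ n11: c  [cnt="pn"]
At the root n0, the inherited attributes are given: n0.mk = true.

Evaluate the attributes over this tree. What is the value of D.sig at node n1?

1. n0.mk = true  [given at root]
2. n1.off = 30  [30]
3. n1.tag = true  [S.mk == true]
4. n2.key = 6  [D₀.off * 3 - 84]
5. n2.idx = -5  [D₀.off * -1 + 25]
6. n3.cnt = "wy"  [terminal]
7. n4.depth = -2  [terminal]
8. n2.sig = "kwy"  ["k" ++ c.cnt]
9. n5.off = 1  [D₀.off - 29]
10. n5.tag = true  [D₀.tag == true]
11. n6.mk = 1  [terminal]
12. n7.val = false  [terminal]
13. n5.sig = -5  [D.off - 6]
14. n5.pre = "yp"  ["yp"]
15. n8.val = false  [terminal]
16. n1.sig = -7  [D₁.sig + D₀.off - 32]
17. n1.pre = "ypkwy"  [D₁.pre ++ E.sig]
18. n9.val = 11  [D.sig * 3 + 32]
19. n9.env = false  [false]
20. n10.key = 11  [11]
21. n10.idx = -4  [A.val - 15]
22. n11.cnt = "pn"  [terminal]
23. n10.sig = "wr"  ["wr"]
24. n9.sig = true  [A.val > 10]
25. n0.tag = false  [D.sig > -7]

-7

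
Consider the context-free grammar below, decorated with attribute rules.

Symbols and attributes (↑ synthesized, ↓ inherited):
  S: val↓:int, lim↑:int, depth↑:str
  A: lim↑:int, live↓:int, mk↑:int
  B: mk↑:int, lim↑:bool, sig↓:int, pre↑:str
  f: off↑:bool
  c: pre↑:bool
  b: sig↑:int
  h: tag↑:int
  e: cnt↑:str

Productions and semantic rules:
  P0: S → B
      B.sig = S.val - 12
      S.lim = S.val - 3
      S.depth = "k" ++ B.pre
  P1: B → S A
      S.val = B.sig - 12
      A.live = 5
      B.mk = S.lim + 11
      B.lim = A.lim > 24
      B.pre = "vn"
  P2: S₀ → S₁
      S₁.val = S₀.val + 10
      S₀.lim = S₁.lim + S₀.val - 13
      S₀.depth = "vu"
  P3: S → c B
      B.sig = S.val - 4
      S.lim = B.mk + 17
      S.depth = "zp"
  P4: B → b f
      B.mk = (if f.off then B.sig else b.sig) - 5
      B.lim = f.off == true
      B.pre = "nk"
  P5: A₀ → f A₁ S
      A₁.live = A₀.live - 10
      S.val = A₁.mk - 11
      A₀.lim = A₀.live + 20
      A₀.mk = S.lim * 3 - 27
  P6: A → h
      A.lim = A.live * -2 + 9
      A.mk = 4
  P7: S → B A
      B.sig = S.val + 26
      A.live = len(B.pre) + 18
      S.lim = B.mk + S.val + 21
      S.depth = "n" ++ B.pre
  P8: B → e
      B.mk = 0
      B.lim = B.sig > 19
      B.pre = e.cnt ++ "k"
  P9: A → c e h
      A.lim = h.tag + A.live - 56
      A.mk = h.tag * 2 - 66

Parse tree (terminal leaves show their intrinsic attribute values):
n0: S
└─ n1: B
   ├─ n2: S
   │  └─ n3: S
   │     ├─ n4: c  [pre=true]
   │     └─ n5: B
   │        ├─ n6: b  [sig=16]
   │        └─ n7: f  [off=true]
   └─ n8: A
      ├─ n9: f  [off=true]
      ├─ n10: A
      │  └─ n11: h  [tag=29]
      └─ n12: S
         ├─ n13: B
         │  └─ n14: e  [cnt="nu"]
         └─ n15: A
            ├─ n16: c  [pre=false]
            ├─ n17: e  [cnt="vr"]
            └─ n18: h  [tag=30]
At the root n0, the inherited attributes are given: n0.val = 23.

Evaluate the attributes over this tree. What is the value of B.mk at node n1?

14

1. n0.val = 23  [given at root]
2. n1.sig = 11  [S.val - 12]
3. n2.val = -1  [B.sig - 12]
4. n3.val = 9  [S₀.val + 10]
5. n4.pre = true  [terminal]
6. n5.sig = 5  [S.val - 4]
7. n6.sig = 16  [terminal]
8. n7.off = true  [terminal]
9. n5.mk = 0  [(if f.off then B.sig else b.sig) - 5]
10. n5.lim = true  [f.off == true]
11. n5.pre = "nk"  ["nk"]
12. n3.lim = 17  [B.mk + 17]
13. n3.depth = "zp"  ["zp"]
14. n2.lim = 3  [S₁.lim + S₀.val - 13]
15. n2.depth = "vu"  ["vu"]
16. n8.live = 5  [5]
17. n9.off = true  [terminal]
18. n10.live = -5  [A₀.live - 10]
19. n11.tag = 29  [terminal]
20. n10.lim = 19  [A.live * -2 + 9]
21. n10.mk = 4  [4]
22. n12.val = -7  [A₁.mk - 11]
23. n13.sig = 19  [S.val + 26]
24. n14.cnt = "nu"  [terminal]
25. n13.mk = 0  [0]
26. n13.lim = false  [B.sig > 19]
27. n13.pre = "nuk"  [e.cnt ++ "k"]
28. n15.live = 21  [len(B.pre) + 18]
29. n16.pre = false  [terminal]
30. n17.cnt = "vr"  [terminal]
31. n18.tag = 30  [terminal]
32. n15.lim = -5  [h.tag + A.live - 56]
33. n15.mk = -6  [h.tag * 2 - 66]
34. n12.lim = 14  [B.mk + S.val + 21]
35. n12.depth = "nnuk"  ["n" ++ B.pre]
36. n8.lim = 25  [A₀.live + 20]
37. n8.mk = 15  [S.lim * 3 - 27]
38. n1.mk = 14  [S.lim + 11]
39. n1.lim = true  [A.lim > 24]
40. n1.pre = "vn"  ["vn"]
41. n0.lim = 20  [S.val - 3]
42. n0.depth = "kvn"  ["k" ++ B.pre]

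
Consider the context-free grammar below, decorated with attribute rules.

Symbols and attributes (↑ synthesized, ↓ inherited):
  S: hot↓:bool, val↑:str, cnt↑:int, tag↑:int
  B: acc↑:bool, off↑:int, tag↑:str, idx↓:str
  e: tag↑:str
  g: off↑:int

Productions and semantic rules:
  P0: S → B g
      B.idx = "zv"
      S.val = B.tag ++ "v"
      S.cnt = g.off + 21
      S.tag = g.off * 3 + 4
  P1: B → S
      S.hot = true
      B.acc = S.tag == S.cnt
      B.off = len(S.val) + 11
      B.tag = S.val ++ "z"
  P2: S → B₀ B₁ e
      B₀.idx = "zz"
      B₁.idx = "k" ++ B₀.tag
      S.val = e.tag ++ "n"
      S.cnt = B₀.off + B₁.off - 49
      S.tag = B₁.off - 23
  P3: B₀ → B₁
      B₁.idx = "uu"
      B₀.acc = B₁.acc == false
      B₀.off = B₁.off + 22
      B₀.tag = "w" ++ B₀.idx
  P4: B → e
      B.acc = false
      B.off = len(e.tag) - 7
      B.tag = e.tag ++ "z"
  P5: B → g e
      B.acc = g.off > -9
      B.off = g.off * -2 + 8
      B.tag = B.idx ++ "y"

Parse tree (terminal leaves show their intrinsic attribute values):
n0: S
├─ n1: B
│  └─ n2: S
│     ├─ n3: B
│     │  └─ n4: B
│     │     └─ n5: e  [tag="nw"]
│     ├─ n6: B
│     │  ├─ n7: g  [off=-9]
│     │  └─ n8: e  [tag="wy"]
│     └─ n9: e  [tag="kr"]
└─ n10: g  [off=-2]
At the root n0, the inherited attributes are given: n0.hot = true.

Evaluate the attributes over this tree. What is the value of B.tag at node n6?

1. n0.hot = true  [given at root]
2. n1.idx = "zv"  ["zv"]
3. n2.hot = true  [true]
4. n3.idx = "zz"  ["zz"]
5. n4.idx = "uu"  ["uu"]
6. n5.tag = "nw"  [terminal]
7. n4.acc = false  [false]
8. n4.off = -5  [len(e.tag) - 7]
9. n4.tag = "nwz"  [e.tag ++ "z"]
10. n3.acc = true  [B₁.acc == false]
11. n3.off = 17  [B₁.off + 22]
12. n3.tag = "wzz"  ["w" ++ B₀.idx]
13. n6.idx = "kwzz"  ["k" ++ B₀.tag]
14. n7.off = -9  [terminal]
15. n8.tag = "wy"  [terminal]
16. n6.acc = false  [g.off > -9]
17. n6.off = 26  [g.off * -2 + 8]
18. n6.tag = "kwzzy"  [B.idx ++ "y"]
19. n9.tag = "kr"  [terminal]
20. n2.val = "krn"  [e.tag ++ "n"]
21. n2.cnt = -6  [B₀.off + B₁.off - 49]
22. n2.tag = 3  [B₁.off - 23]
23. n1.acc = false  [S.tag == S.cnt]
24. n1.off = 14  [len(S.val) + 11]
25. n1.tag = "krnz"  [S.val ++ "z"]
26. n10.off = -2  [terminal]
27. n0.val = "krnzv"  [B.tag ++ "v"]
28. n0.cnt = 19  [g.off + 21]
29. n0.tag = -2  [g.off * 3 + 4]

"kwzzy"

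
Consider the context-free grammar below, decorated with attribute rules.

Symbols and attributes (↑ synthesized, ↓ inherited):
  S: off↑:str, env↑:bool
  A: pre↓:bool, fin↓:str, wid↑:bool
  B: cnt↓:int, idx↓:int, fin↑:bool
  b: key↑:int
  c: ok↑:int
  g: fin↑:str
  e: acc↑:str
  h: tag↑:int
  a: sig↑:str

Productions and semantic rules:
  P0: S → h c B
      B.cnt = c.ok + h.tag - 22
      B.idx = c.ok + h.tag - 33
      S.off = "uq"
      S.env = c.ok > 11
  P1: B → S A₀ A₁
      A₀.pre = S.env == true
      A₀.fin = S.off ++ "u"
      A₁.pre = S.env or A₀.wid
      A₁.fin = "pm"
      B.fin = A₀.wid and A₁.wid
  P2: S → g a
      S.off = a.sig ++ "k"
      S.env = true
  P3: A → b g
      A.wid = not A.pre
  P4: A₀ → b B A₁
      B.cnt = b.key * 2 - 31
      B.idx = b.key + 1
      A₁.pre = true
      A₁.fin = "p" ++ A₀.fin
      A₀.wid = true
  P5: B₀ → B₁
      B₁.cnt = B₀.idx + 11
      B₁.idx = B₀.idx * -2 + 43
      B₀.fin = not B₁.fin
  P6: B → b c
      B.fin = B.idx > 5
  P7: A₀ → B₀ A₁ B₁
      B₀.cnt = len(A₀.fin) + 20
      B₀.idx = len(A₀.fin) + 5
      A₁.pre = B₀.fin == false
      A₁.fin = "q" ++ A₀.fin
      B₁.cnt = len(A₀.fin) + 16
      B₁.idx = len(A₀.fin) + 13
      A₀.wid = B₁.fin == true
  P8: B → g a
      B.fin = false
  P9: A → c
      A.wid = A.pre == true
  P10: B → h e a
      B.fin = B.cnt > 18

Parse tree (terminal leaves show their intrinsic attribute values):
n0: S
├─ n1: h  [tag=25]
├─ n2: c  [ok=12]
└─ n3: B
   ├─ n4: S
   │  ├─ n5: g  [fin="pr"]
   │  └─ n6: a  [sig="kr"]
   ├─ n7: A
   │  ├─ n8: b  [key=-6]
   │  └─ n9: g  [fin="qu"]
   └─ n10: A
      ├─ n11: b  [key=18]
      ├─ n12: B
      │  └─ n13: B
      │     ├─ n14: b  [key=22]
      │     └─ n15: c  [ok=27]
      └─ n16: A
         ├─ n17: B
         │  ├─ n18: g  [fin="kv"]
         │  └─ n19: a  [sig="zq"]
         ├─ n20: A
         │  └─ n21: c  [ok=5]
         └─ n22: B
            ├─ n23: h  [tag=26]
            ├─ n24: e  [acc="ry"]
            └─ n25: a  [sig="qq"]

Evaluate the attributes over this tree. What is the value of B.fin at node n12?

true

1. n1.tag = 25  [terminal]
2. n2.ok = 12  [terminal]
3. n3.cnt = 15  [c.ok + h.tag - 22]
4. n3.idx = 4  [c.ok + h.tag - 33]
5. n5.fin = "pr"  [terminal]
6. n6.sig = "kr"  [terminal]
7. n4.off = "krk"  [a.sig ++ "k"]
8. n4.env = true  [true]
9. n7.pre = true  [S.env == true]
10. n7.fin = "krku"  [S.off ++ "u"]
11. n8.key = -6  [terminal]
12. n9.fin = "qu"  [terminal]
13. n7.wid = false  [not A.pre]
14. n10.pre = true  [S.env or A₀.wid]
15. n10.fin = "pm"  ["pm"]
16. n11.key = 18  [terminal]
17. n12.cnt = 5  [b.key * 2 - 31]
18. n12.idx = 19  [b.key + 1]
19. n13.cnt = 30  [B₀.idx + 11]
20. n13.idx = 5  [B₀.idx * -2 + 43]
21. n14.key = 22  [terminal]
22. n15.ok = 27  [terminal]
23. n13.fin = false  [B.idx > 5]
24. n12.fin = true  [not B₁.fin]
25. n16.pre = true  [true]
26. n16.fin = "ppm"  ["p" ++ A₀.fin]
27. n17.cnt = 23  [len(A₀.fin) + 20]
28. n17.idx = 8  [len(A₀.fin) + 5]
29. n18.fin = "kv"  [terminal]
30. n19.sig = "zq"  [terminal]
31. n17.fin = false  [false]
32. n20.pre = true  [B₀.fin == false]
33. n20.fin = "qppm"  ["q" ++ A₀.fin]
34. n21.ok = 5  [terminal]
35. n20.wid = true  [A.pre == true]
36. n22.cnt = 19  [len(A₀.fin) + 16]
37. n22.idx = 16  [len(A₀.fin) + 13]
38. n23.tag = 26  [terminal]
39. n24.acc = "ry"  [terminal]
40. n25.sig = "qq"  [terminal]
41. n22.fin = true  [B.cnt > 18]
42. n16.wid = true  [B₁.fin == true]
43. n10.wid = true  [true]
44. n3.fin = false  [A₀.wid and A₁.wid]
45. n0.off = "uq"  ["uq"]
46. n0.env = true  [c.ok > 11]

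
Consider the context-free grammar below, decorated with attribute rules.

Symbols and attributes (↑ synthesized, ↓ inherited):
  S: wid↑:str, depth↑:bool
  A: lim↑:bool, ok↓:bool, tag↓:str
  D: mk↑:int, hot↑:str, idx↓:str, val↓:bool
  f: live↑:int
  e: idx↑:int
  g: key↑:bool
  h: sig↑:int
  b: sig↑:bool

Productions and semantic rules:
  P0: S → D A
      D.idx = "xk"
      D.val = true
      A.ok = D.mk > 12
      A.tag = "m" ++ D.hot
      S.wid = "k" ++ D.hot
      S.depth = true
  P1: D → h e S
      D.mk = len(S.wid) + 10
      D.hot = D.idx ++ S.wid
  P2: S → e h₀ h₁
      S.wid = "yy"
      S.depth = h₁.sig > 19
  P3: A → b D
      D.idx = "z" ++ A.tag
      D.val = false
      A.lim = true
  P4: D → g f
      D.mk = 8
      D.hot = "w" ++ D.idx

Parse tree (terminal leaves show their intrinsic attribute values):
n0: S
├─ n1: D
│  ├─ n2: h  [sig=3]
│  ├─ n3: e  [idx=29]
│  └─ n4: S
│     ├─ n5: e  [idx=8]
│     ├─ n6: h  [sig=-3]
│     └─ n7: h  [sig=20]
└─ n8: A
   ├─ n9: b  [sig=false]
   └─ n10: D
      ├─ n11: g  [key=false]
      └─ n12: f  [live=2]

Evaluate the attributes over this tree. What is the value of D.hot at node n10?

1. n1.idx = "xk"  ["xk"]
2. n1.val = true  [true]
3. n2.sig = 3  [terminal]
4. n3.idx = 29  [terminal]
5. n5.idx = 8  [terminal]
6. n6.sig = -3  [terminal]
7. n7.sig = 20  [terminal]
8. n4.wid = "yy"  ["yy"]
9. n4.depth = true  [h₁.sig > 19]
10. n1.mk = 12  [len(S.wid) + 10]
11. n1.hot = "xkyy"  [D.idx ++ S.wid]
12. n8.ok = false  [D.mk > 12]
13. n8.tag = "mxkyy"  ["m" ++ D.hot]
14. n9.sig = false  [terminal]
15. n10.idx = "zmxkyy"  ["z" ++ A.tag]
16. n10.val = false  [false]
17. n11.key = false  [terminal]
18. n12.live = 2  [terminal]
19. n10.mk = 8  [8]
20. n10.hot = "wzmxkyy"  ["w" ++ D.idx]
21. n8.lim = true  [true]
22. n0.wid = "kxkyy"  ["k" ++ D.hot]
23. n0.depth = true  [true]

"wzmxkyy"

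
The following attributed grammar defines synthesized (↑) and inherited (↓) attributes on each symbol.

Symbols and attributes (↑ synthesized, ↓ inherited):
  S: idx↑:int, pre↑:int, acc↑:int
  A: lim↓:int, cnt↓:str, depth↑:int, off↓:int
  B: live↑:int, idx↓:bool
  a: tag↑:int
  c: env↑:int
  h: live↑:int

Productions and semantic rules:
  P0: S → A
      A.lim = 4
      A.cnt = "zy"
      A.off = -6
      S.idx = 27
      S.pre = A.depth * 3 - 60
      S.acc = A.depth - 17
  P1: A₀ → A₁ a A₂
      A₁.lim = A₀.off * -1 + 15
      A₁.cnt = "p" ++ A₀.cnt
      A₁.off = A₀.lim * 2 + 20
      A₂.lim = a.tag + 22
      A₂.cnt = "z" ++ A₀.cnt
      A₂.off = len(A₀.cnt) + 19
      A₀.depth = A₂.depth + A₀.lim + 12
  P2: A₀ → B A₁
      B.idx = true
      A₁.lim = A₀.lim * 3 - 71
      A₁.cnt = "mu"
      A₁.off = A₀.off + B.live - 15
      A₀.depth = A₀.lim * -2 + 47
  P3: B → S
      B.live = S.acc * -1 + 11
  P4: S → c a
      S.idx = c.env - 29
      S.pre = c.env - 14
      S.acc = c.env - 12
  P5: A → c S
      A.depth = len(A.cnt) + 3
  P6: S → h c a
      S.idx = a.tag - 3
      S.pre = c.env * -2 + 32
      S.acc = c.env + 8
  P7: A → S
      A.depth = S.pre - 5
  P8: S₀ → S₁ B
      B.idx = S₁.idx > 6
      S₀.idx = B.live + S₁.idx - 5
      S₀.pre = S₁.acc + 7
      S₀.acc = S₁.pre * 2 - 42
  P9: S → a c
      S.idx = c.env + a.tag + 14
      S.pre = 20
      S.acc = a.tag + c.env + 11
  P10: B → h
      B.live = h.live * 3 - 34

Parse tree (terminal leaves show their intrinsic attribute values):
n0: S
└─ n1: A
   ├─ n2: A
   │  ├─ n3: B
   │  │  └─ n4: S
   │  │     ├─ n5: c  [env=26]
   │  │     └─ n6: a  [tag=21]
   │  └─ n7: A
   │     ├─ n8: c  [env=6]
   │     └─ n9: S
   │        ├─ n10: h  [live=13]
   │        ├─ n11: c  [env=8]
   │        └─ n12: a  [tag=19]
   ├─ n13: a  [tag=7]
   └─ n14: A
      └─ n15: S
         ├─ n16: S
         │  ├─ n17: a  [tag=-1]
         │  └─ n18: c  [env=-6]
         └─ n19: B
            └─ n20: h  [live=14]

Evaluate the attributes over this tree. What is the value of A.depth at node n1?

1. n1.lim = 4  [4]
2. n1.cnt = "zy"  ["zy"]
3. n1.off = -6  [-6]
4. n2.lim = 21  [A₀.off * -1 + 15]
5. n2.cnt = "pzy"  ["p" ++ A₀.cnt]
6. n2.off = 28  [A₀.lim * 2 + 20]
7. n3.idx = true  [true]
8. n5.env = 26  [terminal]
9. n6.tag = 21  [terminal]
10. n4.idx = -3  [c.env - 29]
11. n4.pre = 12  [c.env - 14]
12. n4.acc = 14  [c.env - 12]
13. n3.live = -3  [S.acc * -1 + 11]
14. n7.lim = -8  [A₀.lim * 3 - 71]
15. n7.cnt = "mu"  ["mu"]
16. n7.off = 10  [A₀.off + B.live - 15]
17. n8.env = 6  [terminal]
18. n10.live = 13  [terminal]
19. n11.env = 8  [terminal]
20. n12.tag = 19  [terminal]
21. n9.idx = 16  [a.tag - 3]
22. n9.pre = 16  [c.env * -2 + 32]
23. n9.acc = 16  [c.env + 8]
24. n7.depth = 5  [len(A.cnt) + 3]
25. n2.depth = 5  [A₀.lim * -2 + 47]
26. n13.tag = 7  [terminal]
27. n14.lim = 29  [a.tag + 22]
28. n14.cnt = "zzy"  ["z" ++ A₀.cnt]
29. n14.off = 21  [len(A₀.cnt) + 19]
30. n17.tag = -1  [terminal]
31. n18.env = -6  [terminal]
32. n16.idx = 7  [c.env + a.tag + 14]
33. n16.pre = 20  [20]
34. n16.acc = 4  [a.tag + c.env + 11]
35. n19.idx = true  [S₁.idx > 6]
36. n20.live = 14  [terminal]
37. n19.live = 8  [h.live * 3 - 34]
38. n15.idx = 10  [B.live + S₁.idx - 5]
39. n15.pre = 11  [S₁.acc + 7]
40. n15.acc = -2  [S₁.pre * 2 - 42]
41. n14.depth = 6  [S.pre - 5]
42. n1.depth = 22  [A₂.depth + A₀.lim + 12]
43. n0.idx = 27  [27]
44. n0.pre = 6  [A.depth * 3 - 60]
45. n0.acc = 5  [A.depth - 17]

22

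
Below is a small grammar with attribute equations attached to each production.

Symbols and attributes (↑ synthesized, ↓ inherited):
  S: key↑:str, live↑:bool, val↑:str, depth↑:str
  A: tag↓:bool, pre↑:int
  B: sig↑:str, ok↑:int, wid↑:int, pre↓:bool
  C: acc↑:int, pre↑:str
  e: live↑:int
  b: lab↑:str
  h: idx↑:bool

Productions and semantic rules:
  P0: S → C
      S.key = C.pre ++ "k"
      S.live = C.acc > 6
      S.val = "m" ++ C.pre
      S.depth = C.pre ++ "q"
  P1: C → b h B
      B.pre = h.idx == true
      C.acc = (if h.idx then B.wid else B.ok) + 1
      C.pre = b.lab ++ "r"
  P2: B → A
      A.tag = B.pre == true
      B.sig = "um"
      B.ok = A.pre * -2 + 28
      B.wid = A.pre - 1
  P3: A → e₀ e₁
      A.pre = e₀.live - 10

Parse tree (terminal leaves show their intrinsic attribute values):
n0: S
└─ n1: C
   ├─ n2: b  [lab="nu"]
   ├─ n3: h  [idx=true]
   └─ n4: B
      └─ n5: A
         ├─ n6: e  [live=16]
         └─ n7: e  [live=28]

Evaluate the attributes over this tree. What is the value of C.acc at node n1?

6

1. n2.lab = "nu"  [terminal]
2. n3.idx = true  [terminal]
3. n4.pre = true  [h.idx == true]
4. n5.tag = true  [B.pre == true]
5. n6.live = 16  [terminal]
6. n7.live = 28  [terminal]
7. n5.pre = 6  [e₀.live - 10]
8. n4.sig = "um"  ["um"]
9. n4.ok = 16  [A.pre * -2 + 28]
10. n4.wid = 5  [A.pre - 1]
11. n1.acc = 6  [(if h.idx then B.wid else B.ok) + 1]
12. n1.pre = "nur"  [b.lab ++ "r"]
13. n0.key = "nurk"  [C.pre ++ "k"]
14. n0.live = false  [C.acc > 6]
15. n0.val = "mnur"  ["m" ++ C.pre]
16. n0.depth = "nurq"  [C.pre ++ "q"]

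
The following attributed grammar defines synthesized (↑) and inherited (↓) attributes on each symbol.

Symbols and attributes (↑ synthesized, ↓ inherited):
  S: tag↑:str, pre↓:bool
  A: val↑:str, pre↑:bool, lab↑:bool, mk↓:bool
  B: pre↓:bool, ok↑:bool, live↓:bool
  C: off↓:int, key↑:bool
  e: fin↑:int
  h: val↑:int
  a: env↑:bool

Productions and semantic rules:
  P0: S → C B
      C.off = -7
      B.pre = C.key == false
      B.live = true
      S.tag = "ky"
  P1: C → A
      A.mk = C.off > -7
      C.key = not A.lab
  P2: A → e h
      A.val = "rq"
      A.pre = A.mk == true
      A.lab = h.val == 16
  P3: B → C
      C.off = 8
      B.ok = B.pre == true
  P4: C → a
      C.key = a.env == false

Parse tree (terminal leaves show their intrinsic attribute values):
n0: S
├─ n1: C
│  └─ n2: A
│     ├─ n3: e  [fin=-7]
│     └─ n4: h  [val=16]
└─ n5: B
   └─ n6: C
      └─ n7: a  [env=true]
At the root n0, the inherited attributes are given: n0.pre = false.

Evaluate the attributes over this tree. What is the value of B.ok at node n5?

1. n0.pre = false  [given at root]
2. n1.off = -7  [-7]
3. n2.mk = false  [C.off > -7]
4. n3.fin = -7  [terminal]
5. n4.val = 16  [terminal]
6. n2.val = "rq"  ["rq"]
7. n2.pre = false  [A.mk == true]
8. n2.lab = true  [h.val == 16]
9. n1.key = false  [not A.lab]
10. n5.pre = true  [C.key == false]
11. n5.live = true  [true]
12. n6.off = 8  [8]
13. n7.env = true  [terminal]
14. n6.key = false  [a.env == false]
15. n5.ok = true  [B.pre == true]
16. n0.tag = "ky"  ["ky"]

true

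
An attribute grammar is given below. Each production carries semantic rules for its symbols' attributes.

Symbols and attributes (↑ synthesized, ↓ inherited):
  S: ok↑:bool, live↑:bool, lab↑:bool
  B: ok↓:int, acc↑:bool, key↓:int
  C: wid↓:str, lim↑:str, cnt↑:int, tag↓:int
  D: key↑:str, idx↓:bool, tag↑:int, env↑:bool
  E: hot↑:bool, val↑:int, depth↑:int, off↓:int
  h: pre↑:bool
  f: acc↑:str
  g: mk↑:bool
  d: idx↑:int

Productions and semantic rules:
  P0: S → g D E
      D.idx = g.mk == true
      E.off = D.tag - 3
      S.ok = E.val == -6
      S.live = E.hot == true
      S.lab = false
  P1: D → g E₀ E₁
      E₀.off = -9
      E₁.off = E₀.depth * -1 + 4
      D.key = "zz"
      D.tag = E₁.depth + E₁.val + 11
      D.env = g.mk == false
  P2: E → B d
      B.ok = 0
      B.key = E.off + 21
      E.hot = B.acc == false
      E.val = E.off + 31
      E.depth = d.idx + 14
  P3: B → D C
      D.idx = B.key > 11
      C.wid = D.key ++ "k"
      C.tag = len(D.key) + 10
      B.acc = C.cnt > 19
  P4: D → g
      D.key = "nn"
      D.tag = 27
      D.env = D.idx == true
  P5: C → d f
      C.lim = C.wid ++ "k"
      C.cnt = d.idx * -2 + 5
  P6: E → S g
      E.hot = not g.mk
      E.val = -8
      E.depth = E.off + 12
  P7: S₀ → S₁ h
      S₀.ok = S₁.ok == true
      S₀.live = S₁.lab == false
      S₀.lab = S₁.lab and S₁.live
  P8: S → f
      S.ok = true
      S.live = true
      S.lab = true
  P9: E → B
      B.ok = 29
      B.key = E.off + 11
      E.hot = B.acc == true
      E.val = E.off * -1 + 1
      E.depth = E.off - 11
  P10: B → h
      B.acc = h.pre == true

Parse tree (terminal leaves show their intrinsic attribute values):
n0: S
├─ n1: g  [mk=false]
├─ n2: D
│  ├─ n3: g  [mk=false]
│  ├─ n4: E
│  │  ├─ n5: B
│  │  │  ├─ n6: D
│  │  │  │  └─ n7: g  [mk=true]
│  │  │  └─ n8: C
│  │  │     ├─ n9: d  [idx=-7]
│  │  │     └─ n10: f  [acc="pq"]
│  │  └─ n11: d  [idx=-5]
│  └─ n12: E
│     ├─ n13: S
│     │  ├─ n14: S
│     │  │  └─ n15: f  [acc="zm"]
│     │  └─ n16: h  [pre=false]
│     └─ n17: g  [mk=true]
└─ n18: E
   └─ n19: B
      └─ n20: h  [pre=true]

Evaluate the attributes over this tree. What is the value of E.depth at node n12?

7

1. n1.mk = false  [terminal]
2. n2.idx = false  [g.mk == true]
3. n3.mk = false  [terminal]
4. n4.off = -9  [-9]
5. n5.ok = 0  [0]
6. n5.key = 12  [E.off + 21]
7. n6.idx = true  [B.key > 11]
8. n7.mk = true  [terminal]
9. n6.key = "nn"  ["nn"]
10. n6.tag = 27  [27]
11. n6.env = true  [D.idx == true]
12. n8.wid = "nnk"  [D.key ++ "k"]
13. n8.tag = 12  [len(D.key) + 10]
14. n9.idx = -7  [terminal]
15. n10.acc = "pq"  [terminal]
16. n8.lim = "nnkk"  [C.wid ++ "k"]
17. n8.cnt = 19  [d.idx * -2 + 5]
18. n5.acc = false  [C.cnt > 19]
19. n11.idx = -5  [terminal]
20. n4.hot = true  [B.acc == false]
21. n4.val = 22  [E.off + 31]
22. n4.depth = 9  [d.idx + 14]
23. n12.off = -5  [E₀.depth * -1 + 4]
24. n15.acc = "zm"  [terminal]
25. n14.ok = true  [true]
26. n14.live = true  [true]
27. n14.lab = true  [true]
28. n16.pre = false  [terminal]
29. n13.ok = true  [S₁.ok == true]
30. n13.live = false  [S₁.lab == false]
31. n13.lab = true  [S₁.lab and S₁.live]
32. n17.mk = true  [terminal]
33. n12.hot = false  [not g.mk]
34. n12.val = -8  [-8]
35. n12.depth = 7  [E.off + 12]
36. n2.key = "zz"  ["zz"]
37. n2.tag = 10  [E₁.depth + E₁.val + 11]
38. n2.env = true  [g.mk == false]
39. n18.off = 7  [D.tag - 3]
40. n19.ok = 29  [29]
41. n19.key = 18  [E.off + 11]
42. n20.pre = true  [terminal]
43. n19.acc = true  [h.pre == true]
44. n18.hot = true  [B.acc == true]
45. n18.val = -6  [E.off * -1 + 1]
46. n18.depth = -4  [E.off - 11]
47. n0.ok = true  [E.val == -6]
48. n0.live = true  [E.hot == true]
49. n0.lab = false  [false]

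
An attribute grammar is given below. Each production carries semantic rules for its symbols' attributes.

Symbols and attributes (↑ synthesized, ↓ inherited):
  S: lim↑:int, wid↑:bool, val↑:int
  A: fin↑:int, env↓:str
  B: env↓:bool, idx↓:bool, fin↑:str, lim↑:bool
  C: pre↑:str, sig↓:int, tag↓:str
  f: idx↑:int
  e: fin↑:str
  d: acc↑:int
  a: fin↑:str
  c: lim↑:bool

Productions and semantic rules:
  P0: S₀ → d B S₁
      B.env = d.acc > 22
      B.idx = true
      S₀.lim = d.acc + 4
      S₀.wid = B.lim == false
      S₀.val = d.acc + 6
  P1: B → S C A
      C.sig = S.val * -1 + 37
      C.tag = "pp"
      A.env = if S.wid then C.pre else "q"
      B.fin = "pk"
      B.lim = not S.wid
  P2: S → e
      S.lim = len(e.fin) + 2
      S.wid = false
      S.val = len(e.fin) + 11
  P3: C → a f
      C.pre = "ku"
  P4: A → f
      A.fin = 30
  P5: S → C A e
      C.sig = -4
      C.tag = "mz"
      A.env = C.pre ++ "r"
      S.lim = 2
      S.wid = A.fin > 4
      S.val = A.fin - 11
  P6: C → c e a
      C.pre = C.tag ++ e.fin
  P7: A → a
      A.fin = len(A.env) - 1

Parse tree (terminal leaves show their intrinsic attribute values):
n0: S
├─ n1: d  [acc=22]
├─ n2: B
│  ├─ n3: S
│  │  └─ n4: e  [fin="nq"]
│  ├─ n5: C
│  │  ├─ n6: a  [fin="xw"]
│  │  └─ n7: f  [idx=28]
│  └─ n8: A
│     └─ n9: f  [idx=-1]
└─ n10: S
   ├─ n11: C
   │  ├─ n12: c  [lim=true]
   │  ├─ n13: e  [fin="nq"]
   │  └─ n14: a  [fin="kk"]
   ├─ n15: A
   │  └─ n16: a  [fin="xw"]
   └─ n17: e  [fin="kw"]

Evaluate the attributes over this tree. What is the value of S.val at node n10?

1. n1.acc = 22  [terminal]
2. n2.env = false  [d.acc > 22]
3. n2.idx = true  [true]
4. n4.fin = "nq"  [terminal]
5. n3.lim = 4  [len(e.fin) + 2]
6. n3.wid = false  [false]
7. n3.val = 13  [len(e.fin) + 11]
8. n5.sig = 24  [S.val * -1 + 37]
9. n5.tag = "pp"  ["pp"]
10. n6.fin = "xw"  [terminal]
11. n7.idx = 28  [terminal]
12. n5.pre = "ku"  ["ku"]
13. n8.env = "q"  [if S.wid then C.pre else "q"]
14. n9.idx = -1  [terminal]
15. n8.fin = 30  [30]
16. n2.fin = "pk"  ["pk"]
17. n2.lim = true  [not S.wid]
18. n11.sig = -4  [-4]
19. n11.tag = "mz"  ["mz"]
20. n12.lim = true  [terminal]
21. n13.fin = "nq"  [terminal]
22. n14.fin = "kk"  [terminal]
23. n11.pre = "mznq"  [C.tag ++ e.fin]
24. n15.env = "mznqr"  [C.pre ++ "r"]
25. n16.fin = "xw"  [terminal]
26. n15.fin = 4  [len(A.env) - 1]
27. n17.fin = "kw"  [terminal]
28. n10.lim = 2  [2]
29. n10.wid = false  [A.fin > 4]
30. n10.val = -7  [A.fin - 11]
31. n0.lim = 26  [d.acc + 4]
32. n0.wid = false  [B.lim == false]
33. n0.val = 28  [d.acc + 6]

-7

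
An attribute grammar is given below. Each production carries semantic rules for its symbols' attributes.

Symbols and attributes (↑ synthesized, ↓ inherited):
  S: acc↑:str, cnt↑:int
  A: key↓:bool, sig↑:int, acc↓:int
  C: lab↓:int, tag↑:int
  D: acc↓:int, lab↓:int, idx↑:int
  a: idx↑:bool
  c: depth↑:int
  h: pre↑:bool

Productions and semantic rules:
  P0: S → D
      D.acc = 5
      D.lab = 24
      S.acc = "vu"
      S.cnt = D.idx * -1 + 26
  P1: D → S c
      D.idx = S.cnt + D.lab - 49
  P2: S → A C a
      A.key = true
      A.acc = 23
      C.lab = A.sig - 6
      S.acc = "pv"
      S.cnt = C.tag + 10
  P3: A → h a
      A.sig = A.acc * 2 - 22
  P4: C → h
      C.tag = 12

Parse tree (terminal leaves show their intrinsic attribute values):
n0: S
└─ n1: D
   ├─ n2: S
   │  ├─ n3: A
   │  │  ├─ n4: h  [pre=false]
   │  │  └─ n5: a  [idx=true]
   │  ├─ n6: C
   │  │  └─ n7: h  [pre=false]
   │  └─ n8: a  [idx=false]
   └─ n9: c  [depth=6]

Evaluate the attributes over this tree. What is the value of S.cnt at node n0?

29

1. n1.acc = 5  [5]
2. n1.lab = 24  [24]
3. n3.key = true  [true]
4. n3.acc = 23  [23]
5. n4.pre = false  [terminal]
6. n5.idx = true  [terminal]
7. n3.sig = 24  [A.acc * 2 - 22]
8. n6.lab = 18  [A.sig - 6]
9. n7.pre = false  [terminal]
10. n6.tag = 12  [12]
11. n8.idx = false  [terminal]
12. n2.acc = "pv"  ["pv"]
13. n2.cnt = 22  [C.tag + 10]
14. n9.depth = 6  [terminal]
15. n1.idx = -3  [S.cnt + D.lab - 49]
16. n0.acc = "vu"  ["vu"]
17. n0.cnt = 29  [D.idx * -1 + 26]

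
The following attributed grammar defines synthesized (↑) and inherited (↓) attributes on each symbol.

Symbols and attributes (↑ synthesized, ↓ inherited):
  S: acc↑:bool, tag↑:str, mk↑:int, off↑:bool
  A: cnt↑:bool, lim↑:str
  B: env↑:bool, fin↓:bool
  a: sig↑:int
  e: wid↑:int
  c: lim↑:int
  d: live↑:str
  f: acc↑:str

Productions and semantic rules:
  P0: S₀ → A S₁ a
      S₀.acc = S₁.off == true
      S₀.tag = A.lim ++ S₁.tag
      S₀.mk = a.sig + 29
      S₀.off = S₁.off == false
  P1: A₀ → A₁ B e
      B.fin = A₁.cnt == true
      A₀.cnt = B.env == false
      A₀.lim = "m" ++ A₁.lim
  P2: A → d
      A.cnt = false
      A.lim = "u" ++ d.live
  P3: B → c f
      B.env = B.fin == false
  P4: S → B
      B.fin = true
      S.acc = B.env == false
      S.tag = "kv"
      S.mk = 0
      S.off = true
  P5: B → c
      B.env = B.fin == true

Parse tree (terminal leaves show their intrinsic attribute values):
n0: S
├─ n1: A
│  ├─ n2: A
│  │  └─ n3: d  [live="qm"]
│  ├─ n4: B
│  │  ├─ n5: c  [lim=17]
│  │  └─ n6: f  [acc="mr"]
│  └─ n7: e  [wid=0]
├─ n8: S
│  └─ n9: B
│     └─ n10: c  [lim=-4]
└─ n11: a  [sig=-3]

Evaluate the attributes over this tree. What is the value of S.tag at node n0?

1. n3.live = "qm"  [terminal]
2. n2.cnt = false  [false]
3. n2.lim = "uqm"  ["u" ++ d.live]
4. n4.fin = false  [A₁.cnt == true]
5. n5.lim = 17  [terminal]
6. n6.acc = "mr"  [terminal]
7. n4.env = true  [B.fin == false]
8. n7.wid = 0  [terminal]
9. n1.cnt = false  [B.env == false]
10. n1.lim = "muqm"  ["m" ++ A₁.lim]
11. n9.fin = true  [true]
12. n10.lim = -4  [terminal]
13. n9.env = true  [B.fin == true]
14. n8.acc = false  [B.env == false]
15. n8.tag = "kv"  ["kv"]
16. n8.mk = 0  [0]
17. n8.off = true  [true]
18. n11.sig = -3  [terminal]
19. n0.acc = true  [S₁.off == true]
20. n0.tag = "muqmkv"  [A.lim ++ S₁.tag]
21. n0.mk = 26  [a.sig + 29]
22. n0.off = false  [S₁.off == false]

"muqmkv"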